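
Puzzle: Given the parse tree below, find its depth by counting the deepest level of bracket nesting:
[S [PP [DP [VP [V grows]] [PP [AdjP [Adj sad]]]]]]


Count bracket nesting levels:
'[' at pos 0: depth = 1
'[' at pos 3: depth = 2
'[' at pos 7: depth = 3
'[' at pos 11: depth = 4
'[' at pos 15: depth = 5
'[' at pos 26: depth = 4
'[' at pos 30: depth = 5
'[' at pos 36: depth = 6
Maximum depth reached: 6

6


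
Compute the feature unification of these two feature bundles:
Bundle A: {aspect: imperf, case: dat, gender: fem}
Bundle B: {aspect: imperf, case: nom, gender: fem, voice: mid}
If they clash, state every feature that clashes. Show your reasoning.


Compare features:
aspect: A=imperf vs B=imperf -> unified: imperf
case: A=dat vs B=nom -> CLASH
gender: A=fem vs B=fem -> unified: fem
voice: A=_ vs B=mid -> unified: mid
Clash detected on feature 'case' (dat vs nom); unification fails.

CLASH on 'case' (dat vs nom)


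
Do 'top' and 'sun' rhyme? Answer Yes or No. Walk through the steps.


Rime (stressed vowel + following sounds) of 'top': -op = /ɒp/
Rime of 'sun': -un = /ʌn/
/ɒp/ and /ʌn/ are different ending sounds, so the words do not rhyme.

No


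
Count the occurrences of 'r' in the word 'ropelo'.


Letter 'r' in 'ropelo': found at position(s) 1 = 1 occurrence(s).

1


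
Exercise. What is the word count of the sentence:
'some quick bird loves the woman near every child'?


Split into words: some | quick | bird | loves | the | woman | near | every | child = 9 words.

9


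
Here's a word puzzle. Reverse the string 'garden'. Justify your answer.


Reverse 'garden' character by character: 'nedrag'.

nedrag


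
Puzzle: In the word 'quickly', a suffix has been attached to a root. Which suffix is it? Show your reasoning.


The word 'quickly' = 'quick' (root) + '-ly' (suffix). The suffix is '-ly'.

ly


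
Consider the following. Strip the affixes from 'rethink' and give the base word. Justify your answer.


Remove prefix 're' from 'rethink' to get root 'think'.

think


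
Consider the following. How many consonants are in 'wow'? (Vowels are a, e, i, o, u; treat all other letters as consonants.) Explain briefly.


Consonants in 'wow': w, w = 2 consonants.

2


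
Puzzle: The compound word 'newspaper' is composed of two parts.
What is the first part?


Split 'newspaper' into 'news' + 'paper'. The first part is 'news'.

news


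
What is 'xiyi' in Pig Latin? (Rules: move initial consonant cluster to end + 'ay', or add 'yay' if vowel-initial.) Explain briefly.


'xiyi': move consonant cluster 'x' to end and add 'ay': 'iyixay'.

iyixay


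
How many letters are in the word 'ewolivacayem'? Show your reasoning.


Spell out 'ewolivacayem' and number each letter: e(1), w(2), o(3), l(4), i(5), v(6), a(7), c(8), a(9), y(10), e(11), m(12). Total: 12 letters.

12


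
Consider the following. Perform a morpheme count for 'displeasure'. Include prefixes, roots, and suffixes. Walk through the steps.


Decomposition: dis- (prefix) + please (root) + -ure (suffix) = 3 morpheme(s)

3 morphemes


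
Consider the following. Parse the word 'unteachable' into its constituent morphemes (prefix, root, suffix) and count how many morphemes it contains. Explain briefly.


Step 1: Identify prefix: 'un' (meaning: not/reverse)
Step 2: Identify root: 'teach'
Step 3: Identify suffix(es): 'able'
Decomposition: un- (prefix: not/reverse) + teach (root) + -able (suffix: capable of)
Total morphemes: 3

3 morphemes (un- (prefix: not/reverse) + teach (root) + -able (suffix: capable of))


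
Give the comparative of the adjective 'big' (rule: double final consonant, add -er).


Apply comparative formation (double final consonant, add -er): 'big' -> 'bigger'.

bigger


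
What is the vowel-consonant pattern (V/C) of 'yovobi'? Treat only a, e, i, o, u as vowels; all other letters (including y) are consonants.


Letter mapping: y = C, o = V, v = C, o = V, b = C, i = V.

CVCVCV


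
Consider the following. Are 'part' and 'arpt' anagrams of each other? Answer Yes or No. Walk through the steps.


Sorted letters of 'part': 'aprt'
Sorted letters of 'arpt': 'aprt'
They match.

Yes


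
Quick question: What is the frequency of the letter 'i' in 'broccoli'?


Letter 'i' in 'broccoli': found at position(s) 8 = 1 occurrence(s).

1


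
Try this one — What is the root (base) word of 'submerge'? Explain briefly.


Remove prefix 'sub' from 'submerge' to get root 'merge'.

merge


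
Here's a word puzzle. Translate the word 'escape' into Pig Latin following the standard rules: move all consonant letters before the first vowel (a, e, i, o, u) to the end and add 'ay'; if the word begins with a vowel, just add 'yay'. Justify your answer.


'escape' starts with a vowel, so add 'yay': 'escapeyay'.

escapeyay


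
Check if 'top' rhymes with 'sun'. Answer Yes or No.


Rime (stressed vowel + following sounds) of 'top': -op = /ɒp/
Rime of 'sun': -un = /ʌn/
/ɒp/ and /ʌn/ are different ending sounds, so the words do not rhyme.

No


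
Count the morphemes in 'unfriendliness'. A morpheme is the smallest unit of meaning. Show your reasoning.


Decomposition: un- (prefix) + friend (root) + -ly (suffix) + -ness (suffix) = 4 morpheme(s)

4 morphemes


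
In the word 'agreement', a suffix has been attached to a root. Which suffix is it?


The word 'agreement' = 'agree' (root) + '-ment' (suffix). The suffix is '-ment'.

ment


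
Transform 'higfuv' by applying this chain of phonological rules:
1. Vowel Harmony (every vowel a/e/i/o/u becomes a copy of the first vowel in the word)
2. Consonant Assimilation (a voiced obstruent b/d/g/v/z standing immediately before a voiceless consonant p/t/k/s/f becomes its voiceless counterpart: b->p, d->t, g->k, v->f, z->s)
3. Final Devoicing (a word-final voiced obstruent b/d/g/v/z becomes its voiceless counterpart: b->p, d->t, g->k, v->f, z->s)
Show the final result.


Starting form: 'higfuv'
Rule 1: Vowel Harmony: all vowels become 'i' (matching first vowel). 'higfuv' -> 'higfiv'
Rule 2: Consonant Assimilation: voiced obstruent before voiceless consonant becomes voiceless ('gf' -> 'kf'). 'higfiv' -> 'hikfiv'
Rule 3: Final Devoicing: word-final voiced obstruent 'v' becomes voiceless 'f'. 'hikfiv' -> 'hikfif'
Final form: 'hikfif'

hikfif


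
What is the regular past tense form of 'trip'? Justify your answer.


Apply rule: Double final consonant and add -ed. 'trip' becomes 'tripped'.

tripped


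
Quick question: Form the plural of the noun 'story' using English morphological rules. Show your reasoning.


Apply rule: Change -y to -ies (consonant + y). 'story' becomes 'stories'.

stories


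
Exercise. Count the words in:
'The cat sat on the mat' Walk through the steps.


Split into words: The | cat | sat | on | the | mat = 6 words.

6


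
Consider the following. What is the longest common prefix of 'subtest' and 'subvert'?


Compare from the start: 3 characters match: 'sub'. Mismatch at position 4: 't' vs 'v'.

sub


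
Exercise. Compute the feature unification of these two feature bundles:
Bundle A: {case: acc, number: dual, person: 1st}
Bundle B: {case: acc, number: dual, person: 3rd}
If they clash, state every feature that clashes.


Compare features:
case: A=acc vs B=acc -> unified: acc
number: A=dual vs B=dual -> unified: dual
person: A=1st vs B=3rd -> CLASH
Clash detected on feature 'person' (1st vs 3rd); unification fails.

CLASH on 'person' (1st vs 3rd)


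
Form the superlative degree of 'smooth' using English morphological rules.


Apply superlative formation (add -est): 'smooth' -> 'smoothest'.

smoothest


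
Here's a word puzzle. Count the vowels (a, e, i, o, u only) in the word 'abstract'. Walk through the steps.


Vowels in 'abstract': a, a = 2 vowels.

2


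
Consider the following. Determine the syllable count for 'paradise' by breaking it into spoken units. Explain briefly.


Break 'paradise' into syllables: par-a-dise -> par | a | dise = 3 syllables

3 syllables


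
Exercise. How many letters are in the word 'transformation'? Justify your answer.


Spell out 'transformation' and number each letter: t(1), r(2), a(3), n(4), s(5), f(6), o(7), r(8), m(9), a(10), t(11), i(12), o(13), n(14). Total: 14 letters.

14


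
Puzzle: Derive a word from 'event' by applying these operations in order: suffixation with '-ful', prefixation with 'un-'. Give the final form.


Step 1: Add suffix '-ful' to 'event' = 'eventful'
Step 2: Add prefix 'un-' to 'eventful' = 'uneventful'

uneventful


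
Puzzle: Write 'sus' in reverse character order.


Reverse 'sus' character by character: 'sus'.

sus


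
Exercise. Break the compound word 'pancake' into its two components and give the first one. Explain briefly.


Split 'pancake' into 'pan' + 'cake'. The first part is 'pan'.

pan


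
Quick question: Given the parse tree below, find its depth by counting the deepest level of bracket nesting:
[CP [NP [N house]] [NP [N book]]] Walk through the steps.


Count bracket nesting levels:
'[' at pos 0: depth = 1
'[' at pos 4: depth = 2
'[' at pos 8: depth = 3
'[' at pos 19: depth = 2
'[' at pos 23: depth = 3
Maximum depth reached: 3

3


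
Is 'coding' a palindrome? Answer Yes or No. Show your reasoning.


Forward: 'coding'
Reversed: 'gnidoc'
They differ.

No


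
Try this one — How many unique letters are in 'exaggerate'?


Unique letters in 'exaggerate': {a, e, g, r, t, x} = 6 distinct letters.

6


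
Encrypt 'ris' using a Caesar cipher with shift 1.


Shift each letter by 1: r -> s, i -> j, s -> t. Result: 'sjt'.

sjt


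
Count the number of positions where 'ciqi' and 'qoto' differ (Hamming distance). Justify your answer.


Alignment:
Position 1: 'c' vs 'q' = DIFFER
Position 2: 'i' vs 'o' = DIFFER
Position 3: 'q' vs 't' = DIFFER
Position 4: 'i' vs 'o' = DIFFER
Total differences: 4

4


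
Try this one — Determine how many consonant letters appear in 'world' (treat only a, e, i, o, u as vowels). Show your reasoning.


Consonants in 'world': w, r, l, d = 4 consonants.

4


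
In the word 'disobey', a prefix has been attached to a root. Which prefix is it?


The word 'disobey' = 'dis' (prefix) + 'obey' (root). The prefix is 'dis'.

dis


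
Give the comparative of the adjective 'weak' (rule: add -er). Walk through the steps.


Apply comparative formation (add -er): 'weak' -> 'weaker'.

weaker


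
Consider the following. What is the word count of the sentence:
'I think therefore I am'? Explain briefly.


Split into words: I | think | therefore | I | am = 5 words.

5


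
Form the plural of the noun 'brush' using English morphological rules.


Apply rule: Add -es (sibilant/fricative ending). 'brush' becomes 'brushes'.

brushes


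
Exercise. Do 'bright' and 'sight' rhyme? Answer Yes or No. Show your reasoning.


Rime (stressed vowel + following sounds) of 'bright': -ight = /aɪt/
Rime of 'sight': -ight = /aɪt/
/aɪt/ and /aɪt/ are the same ending sound, so the words rhyme.

Yes


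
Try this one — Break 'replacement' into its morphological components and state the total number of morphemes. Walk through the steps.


Step 1: Identify prefix: 're' (meaning: again)
Step 2: Identify root: 'place'
Step 3: Identify suffix(es): 'ment'
Decomposition: re- (prefix: again) + place (root) + -ment (suffix: action/result)
Total morphemes: 3

3 morphemes (re- (prefix: again) + place (root) + -ment (suffix: action/result))


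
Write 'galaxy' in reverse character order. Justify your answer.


Reverse 'galaxy' character by character: 'yxalag'.

yxalag


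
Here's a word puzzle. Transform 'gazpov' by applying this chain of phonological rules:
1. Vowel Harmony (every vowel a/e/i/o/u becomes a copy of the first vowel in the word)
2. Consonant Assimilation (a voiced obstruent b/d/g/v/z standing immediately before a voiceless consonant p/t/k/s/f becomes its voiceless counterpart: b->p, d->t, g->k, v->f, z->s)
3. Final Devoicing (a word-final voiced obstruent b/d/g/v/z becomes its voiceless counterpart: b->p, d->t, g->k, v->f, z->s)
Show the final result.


Starting form: 'gazpov'
Rule 1: Vowel Harmony: all vowels become 'a' (matching first vowel). 'gazpov' -> 'gazpav'
Rule 2: Consonant Assimilation: voiced obstruent before voiceless consonant becomes voiceless ('zp' -> 'sp'). 'gazpav' -> 'gaspav'
Rule 3: Final Devoicing: word-final voiced obstruent 'v' becomes voiceless 'f'. 'gaspav' -> 'gaspaf'
Final form: 'gaspaf'

gaspaf


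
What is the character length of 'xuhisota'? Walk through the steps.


Spell out 'xuhisota' and number each letter: x(1), u(2), h(3), i(4), s(5), o(6), t(7), a(8). Total: 8 letters.

8


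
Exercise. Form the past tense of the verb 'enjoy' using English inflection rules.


Apply rule: Add -ed. 'enjoy' becomes 'enjoyed'.

enjoyed


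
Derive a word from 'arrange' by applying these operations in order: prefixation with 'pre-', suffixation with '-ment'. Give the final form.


Step 1: Add prefix 'pre-' to 'arrange' = 'prearrange'
Step 2: Add suffix '-ment' to 'prearrange' = 'prearrangement'

prearrangement


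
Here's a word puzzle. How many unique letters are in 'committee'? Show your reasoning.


Unique letters in 'committee': {c, e, i, m, o, t} = 6 distinct letters.

6


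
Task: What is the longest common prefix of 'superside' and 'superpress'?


Compare from the start: 5 characters match: 'super'. Mismatch at position 6: 's' vs 'p'.

super


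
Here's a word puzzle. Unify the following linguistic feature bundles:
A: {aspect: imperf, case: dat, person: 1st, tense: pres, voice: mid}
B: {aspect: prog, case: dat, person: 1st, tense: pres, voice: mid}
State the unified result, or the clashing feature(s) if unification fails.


Compare features:
aspect: A=imperf vs B=prog -> CLASH
case: A=dat vs B=dat -> unified: dat
person: A=1st vs B=1st -> unified: 1st
tense: A=pres vs B=pres -> unified: pres
voice: A=mid vs B=mid -> unified: mid
Clash detected on feature 'aspect' (imperf vs prog); unification fails.

CLASH on 'aspect' (imperf vs prog)


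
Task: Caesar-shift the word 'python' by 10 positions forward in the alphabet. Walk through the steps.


Shift each letter by 10: p -> z, y -> i, t -> d, h -> r, o -> y, n -> x. Result: 'zidryx'.

zidryx


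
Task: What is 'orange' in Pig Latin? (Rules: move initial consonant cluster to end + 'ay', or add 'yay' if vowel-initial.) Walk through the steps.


'orange' starts with a vowel, so add 'yay': 'orangeyay'.

orangeyay


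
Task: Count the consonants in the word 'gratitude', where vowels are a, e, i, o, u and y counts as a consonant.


Consonants in 'gratitude': g, r, t, t, d = 5 consonants.

5


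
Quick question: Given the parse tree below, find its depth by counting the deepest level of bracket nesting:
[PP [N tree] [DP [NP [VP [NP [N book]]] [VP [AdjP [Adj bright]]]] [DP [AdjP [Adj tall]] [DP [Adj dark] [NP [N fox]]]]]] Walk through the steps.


Count bracket nesting levels:
'[' at pos 0: depth = 1
'[' at pos 4: depth = 2
'[' at pos 13: depth = 2
'[' at pos 17: depth = 3
'[' at pos 21: depth = 4
'[' at pos 25: depth = 5
'[' at pos 29: depth = 6
'[' at pos 40: depth = 4
'[' at pos 44: depth = 5
'[' at pos 50: depth = 6
'[' at pos 66: depth = 3
'[' at pos 70: depth = 4
'[' at pos 76: depth = 5
'[' at pos 88: depth = 4
'[' at pos 92: depth = 5
'[' at pos 103: depth = 5
'[' at pos 107: depth = 6
Maximum depth reached: 6

6


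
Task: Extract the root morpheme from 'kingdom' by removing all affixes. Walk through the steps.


Remove suffix '-dom' from 'kingdom' to get root 'king'.

king


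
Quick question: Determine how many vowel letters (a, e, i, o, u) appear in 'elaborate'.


Vowels in 'elaborate': e, a, o, a, e = 5 vowels.

5


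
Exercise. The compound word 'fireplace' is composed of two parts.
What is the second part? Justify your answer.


Split 'fireplace' into 'fire' + 'place'. The second part is 'place'.

place


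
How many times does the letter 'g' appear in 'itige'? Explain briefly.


Letter 'g' in 'itige': found at position(s) 4 = 1 occurrence(s).

1


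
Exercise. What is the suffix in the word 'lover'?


The word 'lover' = 'love' (root) + '-er' (suffix). The suffix is '-er'.

er


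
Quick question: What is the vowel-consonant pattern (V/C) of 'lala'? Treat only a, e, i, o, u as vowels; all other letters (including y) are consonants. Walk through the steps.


Letter mapping: l = C, a = V, l = C, a = V.

CVCV


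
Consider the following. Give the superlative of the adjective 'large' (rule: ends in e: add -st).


Apply superlative formation (ends in e: add -st): 'large' -> 'largest'.

largest


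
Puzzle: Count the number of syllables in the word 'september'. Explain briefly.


Break 'september' into syllables: sep-tem-ber -> sep | tem | ber = 3 syllables

3 syllables


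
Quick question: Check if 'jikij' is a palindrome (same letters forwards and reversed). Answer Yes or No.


Forward: 'jikij'
Reversed: 'jikij'
They are identical.

Yes


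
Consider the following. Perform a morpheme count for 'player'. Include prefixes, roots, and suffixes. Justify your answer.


Decomposition: play (root) + -er (suffix) = 2 morpheme(s)

2 morphemes


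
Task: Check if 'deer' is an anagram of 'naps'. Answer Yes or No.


Sorted letters of 'deer': 'deer'
Sorted letters of 'naps': 'anps'
They do not match.

No


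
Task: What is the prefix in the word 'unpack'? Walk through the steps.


The word 'unpack' = 'un' (prefix) + 'pack' (root). The prefix is 'un'.

un


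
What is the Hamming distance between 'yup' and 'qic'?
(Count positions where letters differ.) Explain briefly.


Alignment:
Position 1: 'y' vs 'q' = DIFFER
Position 2: 'u' vs 'i' = DIFFER
Position 3: 'p' vs 'c' = DIFFER
Total differences: 3

3


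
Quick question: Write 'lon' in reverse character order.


Reverse 'lon' character by character: 'nol'.

nol


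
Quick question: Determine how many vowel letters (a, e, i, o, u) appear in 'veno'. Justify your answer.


Vowels in 'veno': e, o = 2 vowels.

2


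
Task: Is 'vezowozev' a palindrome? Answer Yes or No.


Forward: 'vezowozev'
Reversed: 'vezowozev'
They are identical.

Yes


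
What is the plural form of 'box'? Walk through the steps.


Apply rule: Add -es (sibilant/fricative ending). 'box' becomes 'boxes'.

boxes


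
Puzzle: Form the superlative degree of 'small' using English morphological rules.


Apply superlative formation (add -est): 'small' -> 'smallest'.

smallest


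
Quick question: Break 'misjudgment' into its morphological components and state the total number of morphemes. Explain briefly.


Step 1: Identify prefix: 'mis' (meaning: wrongly)
Step 2: Identify root: 'judge'
Step 3: Identify suffix(es): 'ment'
Decomposition: mis- (prefix: wrongly) + judge (root) + -ment (suffix: action/result)
Total morphemes: 3

3 morphemes (mis- (prefix: wrongly) + judge (root) + -ment (suffix: action/result))


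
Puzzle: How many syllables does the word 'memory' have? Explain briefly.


Break 'memory' into syllables: mem-o-ry -> mem | o | ry = 3 syllables

3 syllables


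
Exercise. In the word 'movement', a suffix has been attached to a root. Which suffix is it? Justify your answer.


The word 'movement' = 'move' (root) + '-ment' (suffix). The suffix is '-ment'.

ment


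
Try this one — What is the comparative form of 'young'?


Apply comparative formation (add -er): 'young' -> 'younger'.

younger


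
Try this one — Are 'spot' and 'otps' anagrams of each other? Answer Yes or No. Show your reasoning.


Sorted letters of 'spot': 'opst'
Sorted letters of 'otps': 'opst'
They match.

Yes


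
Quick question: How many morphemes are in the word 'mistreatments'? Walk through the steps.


Decomposition: mis- (prefix) + treat (root) + -ment (suffix) + -s (plural) = 4 morpheme(s)

4 morphemes


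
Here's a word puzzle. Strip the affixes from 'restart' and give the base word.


Remove prefix 're' from 'restart' to get root 'start'.

start


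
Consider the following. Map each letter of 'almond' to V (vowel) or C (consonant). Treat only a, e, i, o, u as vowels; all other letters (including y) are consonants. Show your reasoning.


Letter mapping: a = V, l = C, m = C, o = V, n = C, d = C.

VCCVCC


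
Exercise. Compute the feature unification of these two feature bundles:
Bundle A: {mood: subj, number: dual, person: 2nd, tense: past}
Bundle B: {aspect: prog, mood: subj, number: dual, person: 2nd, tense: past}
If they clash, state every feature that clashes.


Compare features:
aspect: A=_ vs B=prog -> unified: prog
mood: A=subj vs B=subj -> unified: subj
number: A=dual vs B=dual -> unified: dual
person: A=2nd vs B=2nd -> unified: 2nd
tense: A=past vs B=past -> unified: past
No clashes found.

Unified: {aspect: prog, mood: subj, number: dual, person: 2nd, tense: past}


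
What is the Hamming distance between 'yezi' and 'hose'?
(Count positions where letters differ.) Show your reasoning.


Alignment:
Position 1: 'y' vs 'h' = DIFFER
Position 2: 'e' vs 'o' = DIFFER
Position 3: 'z' vs 's' = DIFFER
Position 4: 'i' vs 'e' = DIFFER
Total differences: 4

4


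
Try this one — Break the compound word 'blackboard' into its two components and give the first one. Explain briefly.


Split 'blackboard' into 'black' + 'board'. The first part is 'black'.

black


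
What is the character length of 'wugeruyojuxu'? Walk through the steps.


Spell out 'wugeruyojuxu' and number each letter: w(1), u(2), g(3), e(4), r(5), u(6), y(7), o(8), j(9), u(10), x(11), u(12). Total: 12 letters.

12


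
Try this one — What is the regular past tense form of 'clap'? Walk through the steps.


Apply rule: Double final consonant and add -ed. 'clap' becomes 'clapped'.

clapped


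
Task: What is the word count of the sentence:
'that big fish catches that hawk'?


Split into words: that | big | fish | catches | that | hawk = 6 words.

6


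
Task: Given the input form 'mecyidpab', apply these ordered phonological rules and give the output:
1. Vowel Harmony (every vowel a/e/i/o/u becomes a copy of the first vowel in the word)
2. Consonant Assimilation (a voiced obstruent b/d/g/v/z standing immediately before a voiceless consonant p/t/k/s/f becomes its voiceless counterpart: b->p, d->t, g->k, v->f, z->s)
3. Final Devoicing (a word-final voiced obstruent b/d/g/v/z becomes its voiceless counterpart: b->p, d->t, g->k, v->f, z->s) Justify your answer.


Starting form: 'mecyidpab'
Rule 1: Vowel Harmony: all vowels become 'e' (matching first vowel). 'mecyidpab' -> 'mecyedpeb'
Rule 2: Consonant Assimilation: voiced obstruent before voiceless consonant becomes voiceless ('dp' -> 'tp'). 'mecyedpeb' -> 'mecyetpeb'
Rule 3: Final Devoicing: word-final voiced obstruent 'b' becomes voiceless 'p'. 'mecyetpeb' -> 'mecyetpep'
Final form: 'mecyetpep'

mecyetpep


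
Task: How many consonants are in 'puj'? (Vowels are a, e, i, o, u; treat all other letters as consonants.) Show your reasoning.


Consonants in 'puj': p, j = 2 consonants.

2


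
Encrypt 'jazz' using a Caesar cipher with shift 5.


Shift each letter by 5: j -> o, a -> f, z -> e, z -> e. Result: 'ofee'.

ofee


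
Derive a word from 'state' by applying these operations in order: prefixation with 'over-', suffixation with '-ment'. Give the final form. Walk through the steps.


Step 1: Add prefix 'over-' to 'state' = 'overstate'
Step 2: Add suffix '-ment' to 'overstate' = 'overstatement'

overstatement


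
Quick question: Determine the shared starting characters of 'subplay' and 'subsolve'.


Compare from the start: 3 characters match: 'sub'. Mismatch at position 4: 'p' vs 's'.

sub


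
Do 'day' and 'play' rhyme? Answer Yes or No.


Rime (stressed vowel + following sounds) of 'day': -ay = /eɪ/
Rime of 'play': -ay = /eɪ/
/eɪ/ and /eɪ/ are the same ending sound, so the words rhyme.

Yes


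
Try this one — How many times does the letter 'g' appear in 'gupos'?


Letter 'g' in 'gupos': found at position(s) 1 = 1 occurrence(s).

1


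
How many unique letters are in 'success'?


Unique letters in 'success': {c, e, s, u} = 4 distinct letters.

4


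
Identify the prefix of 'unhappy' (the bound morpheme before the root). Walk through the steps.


The word 'unhappy' = 'un' (prefix) + 'happy' (root). The prefix is 'un'.

un


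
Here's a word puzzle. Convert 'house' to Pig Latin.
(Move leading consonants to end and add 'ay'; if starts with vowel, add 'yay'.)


'house': move consonant cluster 'h' to end and add 'ay': 'ousehay'.

ousehay


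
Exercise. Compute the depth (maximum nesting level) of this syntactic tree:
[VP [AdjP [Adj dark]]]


Count bracket nesting levels:
'[' at pos 0: depth = 1
'[' at pos 4: depth = 2
'[' at pos 10: depth = 3
Maximum depth reached: 3

3


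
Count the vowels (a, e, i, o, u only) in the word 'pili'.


Vowels in 'pili': i, i = 2 vowels.

2


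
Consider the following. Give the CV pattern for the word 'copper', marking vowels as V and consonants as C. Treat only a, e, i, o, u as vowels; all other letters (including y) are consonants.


Letter mapping: c = C, o = V, p = C, p = C, e = V, r = C.

CVCCVC


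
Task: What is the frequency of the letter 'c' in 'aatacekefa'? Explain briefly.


Letter 'c' in 'aatacekefa': found at position(s) 5 = 1 occurrence(s).

1


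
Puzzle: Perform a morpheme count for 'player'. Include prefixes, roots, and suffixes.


Decomposition: play (root) + -er (suffix) = 2 morpheme(s)

2 morphemes


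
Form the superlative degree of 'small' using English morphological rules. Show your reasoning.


Apply superlative formation (add -est): 'small' -> 'smallest'.

smallest


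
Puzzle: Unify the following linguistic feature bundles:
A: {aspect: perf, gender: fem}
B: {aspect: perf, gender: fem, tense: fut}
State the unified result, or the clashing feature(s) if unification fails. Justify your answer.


Compare features:
aspect: A=perf vs B=perf -> unified: perf
gender: A=fem vs B=fem -> unified: fem
tense: A=_ vs B=fut -> unified: fut
No clashes found.

Unified: {aspect: perf, gender: fem, tense: fut}


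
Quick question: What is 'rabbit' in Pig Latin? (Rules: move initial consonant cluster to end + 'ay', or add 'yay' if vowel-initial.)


'rabbit': move consonant cluster 'r' to end and add 'ay': 'abbitray'.

abbitray


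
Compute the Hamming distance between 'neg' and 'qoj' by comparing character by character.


Alignment:
Position 1: 'n' vs 'q' = DIFFER
Position 2: 'e' vs 'o' = DIFFER
Position 3: 'g' vs 'j' = DIFFER
Total differences: 3

3


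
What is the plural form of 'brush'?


Apply rule: Add -es (sibilant/fricative ending). 'brush' becomes 'brushes'.

brushes


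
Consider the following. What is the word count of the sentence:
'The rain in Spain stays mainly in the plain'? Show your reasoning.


Split into words: The | rain | in | Spain | stays | mainly | in | the | plain = 9 words.

9


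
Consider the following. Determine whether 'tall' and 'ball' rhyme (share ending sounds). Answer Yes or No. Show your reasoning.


Rime (stressed vowel + following sounds) of 'tall': -all = /ɔːl/
Rime of 'ball': -all = /ɔːl/
/ɔːl/ and /ɔːl/ are the same ending sound, so the words rhyme.

Yes


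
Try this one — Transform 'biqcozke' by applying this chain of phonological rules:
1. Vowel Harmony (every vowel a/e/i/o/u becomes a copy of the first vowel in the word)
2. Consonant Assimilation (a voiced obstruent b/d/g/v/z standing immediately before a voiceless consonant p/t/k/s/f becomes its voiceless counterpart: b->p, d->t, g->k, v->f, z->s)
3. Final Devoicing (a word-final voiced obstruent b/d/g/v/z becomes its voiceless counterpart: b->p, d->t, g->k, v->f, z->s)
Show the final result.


Starting form: 'biqcozke'
Rule 1: Vowel Harmony: all vowels become 'i' (matching first vowel). 'biqcozke' -> 'biqcizki'
Rule 2: Consonant Assimilation: voiced obstruent before voiceless consonant becomes voiceless ('zk' -> 'sk'). 'biqcizki' -> 'biqciski'
Rule 3: Final Devoicing: the word ends in the vowel 'i', not a consonant. No change.
Final form: 'biqciski'

biqciski


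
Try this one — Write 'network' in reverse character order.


Reverse 'network' character by character: 'krowten'.

krowten


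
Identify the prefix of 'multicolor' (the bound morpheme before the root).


The word 'multicolor' = 'multi' (prefix) + 'color' (root). The prefix is 'multi'.

multi


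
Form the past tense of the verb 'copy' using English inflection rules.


Apply rule: Change -y to -ied. 'copy' becomes 'copied'.

copied


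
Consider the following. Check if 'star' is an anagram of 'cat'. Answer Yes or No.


Sorted letters of 'star': 'arst'
Sorted letters of 'cat': 'act'
They do not match.

No


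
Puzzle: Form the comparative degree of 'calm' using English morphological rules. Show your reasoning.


Apply comparative formation (add -er): 'calm' -> 'calmer'.

calmer


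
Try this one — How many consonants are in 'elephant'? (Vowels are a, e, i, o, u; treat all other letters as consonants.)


Consonants in 'elephant': l, p, h, n, t = 5 consonants.

5


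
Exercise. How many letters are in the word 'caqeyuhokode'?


Spell out 'caqeyuhokode' and number each letter: c(1), a(2), q(3), e(4), y(5), u(6), h(7), o(8), k(9), o(10), d(11), e(12). Total: 12 letters.

12


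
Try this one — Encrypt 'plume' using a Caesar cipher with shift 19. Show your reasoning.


Shift each letter by 19: p -> i, l -> e, u -> n, m -> f, e -> x. Result: 'ienfx'.

ienfx


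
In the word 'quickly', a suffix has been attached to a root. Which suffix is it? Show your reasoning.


The word 'quickly' = 'quick' (root) + '-ly' (suffix). The suffix is '-ly'.

ly


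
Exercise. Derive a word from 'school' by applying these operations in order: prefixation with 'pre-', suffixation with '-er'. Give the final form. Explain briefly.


Step 1: Add prefix 'pre-' to 'school' = 'preschool'
Step 2: Add suffix '-er' to 'preschool' = 'preschooler'

preschooler


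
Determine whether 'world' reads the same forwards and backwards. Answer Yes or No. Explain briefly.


Forward: 'world'
Reversed: 'dlrow'
They differ.

No


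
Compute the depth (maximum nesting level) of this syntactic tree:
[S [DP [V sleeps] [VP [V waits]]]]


Count bracket nesting levels:
'[' at pos 0: depth = 1
'[' at pos 3: depth = 2
'[' at pos 7: depth = 3
'[' at pos 18: depth = 3
'[' at pos 22: depth = 4
Maximum depth reached: 4

4


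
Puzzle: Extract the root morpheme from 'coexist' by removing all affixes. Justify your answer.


Remove prefix 'co' from 'coexist' to get root 'exist'.

exist


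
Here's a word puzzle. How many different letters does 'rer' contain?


Unique letters in 'rer': {e, r} = 2 distinct letters.

2


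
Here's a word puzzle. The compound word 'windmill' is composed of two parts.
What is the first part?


Split 'windmill' into 'wind' + 'mill'. The first part is 'wind'.

wind


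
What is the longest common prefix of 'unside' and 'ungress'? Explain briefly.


Compare from the start: 2 characters match: 'un'. Mismatch at position 3: 's' vs 'g'.

un


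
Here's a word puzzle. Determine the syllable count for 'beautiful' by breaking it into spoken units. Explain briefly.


Break 'beautiful' into syllables: beau-ti-ful -> beau | ti | ful = 3 syllables

3 syllables


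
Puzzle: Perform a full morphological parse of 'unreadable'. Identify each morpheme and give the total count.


Step 1: Identify prefix: 'un' (meaning: not/reverse)
Step 2: Identify root: 'read'
Step 3: Identify suffix(es): 'able'
Decomposition: un- (prefix: not/reverse) + read (root) + -able (suffix: capable of)
Total morphemes: 3

3 morphemes (un- (prefix: not/reverse) + read (root) + -able (suffix: capable of))


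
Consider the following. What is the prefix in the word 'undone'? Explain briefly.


The word 'undone' = 'un' (prefix) + 'done' (root). The prefix is 'un'.

un


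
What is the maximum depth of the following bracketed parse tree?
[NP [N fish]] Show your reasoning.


Count bracket nesting levels:
'[' at pos 0: depth = 1
'[' at pos 4: depth = 2
Maximum depth reached: 2

2


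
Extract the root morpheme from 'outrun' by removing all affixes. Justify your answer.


Remove prefix 'out' from 'outrun' to get root 'run'.

run


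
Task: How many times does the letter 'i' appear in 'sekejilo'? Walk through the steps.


Letter 'i' in 'sekejilo': found at position(s) 6 = 1 occurrence(s).

1


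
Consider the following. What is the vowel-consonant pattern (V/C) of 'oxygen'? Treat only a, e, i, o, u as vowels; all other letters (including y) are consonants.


Letter mapping: o = V, x = C, y = C, g = C, e = V, n = C.

VCCCVC


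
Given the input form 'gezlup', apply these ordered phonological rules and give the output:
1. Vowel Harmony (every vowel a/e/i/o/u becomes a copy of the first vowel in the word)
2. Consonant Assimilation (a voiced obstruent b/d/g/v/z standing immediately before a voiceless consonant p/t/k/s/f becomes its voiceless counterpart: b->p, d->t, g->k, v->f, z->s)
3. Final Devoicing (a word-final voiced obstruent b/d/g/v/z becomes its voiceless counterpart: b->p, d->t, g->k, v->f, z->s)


Starting form: 'gezlup'
Rule 1: Vowel Harmony: all vowels become 'e' (matching first vowel). 'gezlup' -> 'gezlep'
Rule 2: Consonant Assimilation: no voiced obstruent (b/d/g/v/z) stands immediately before a voiceless consonant (p/t/k/s/f). No change.
Rule 3: Final Devoicing: final consonant 'p' is not one of the voiced obstruents b/d/g/v/z. No change.
Final form: 'gezlep'

gezlep


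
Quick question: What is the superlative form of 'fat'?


Apply superlative formation (double final consonant, add -est): 'fat' -> 'fattest'.

fattest


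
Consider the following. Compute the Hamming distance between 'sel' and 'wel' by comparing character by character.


Alignment:
Position 1: 's' vs 'w' = DIFFER
Position 2: 'e' vs 'e' = match
Position 3: 'l' vs 'l' = match
Total differences: 1

1


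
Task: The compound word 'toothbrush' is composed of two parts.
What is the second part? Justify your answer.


Split 'toothbrush' into 'tooth' + 'brush'. The second part is 'brush'.

brush


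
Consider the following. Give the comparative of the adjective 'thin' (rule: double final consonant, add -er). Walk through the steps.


Apply comparative formation (double final consonant, add -er): 'thin' -> 'thinner'.

thinner


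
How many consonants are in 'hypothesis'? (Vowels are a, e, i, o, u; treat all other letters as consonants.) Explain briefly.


Consonants in 'hypothesis': h, y, p, t, h, s, s = 7 consonants.

7


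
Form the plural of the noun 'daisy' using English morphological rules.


Apply rule: Change -y to -ies (consonant + y). 'daisy' becomes 'daisies'.

daisies


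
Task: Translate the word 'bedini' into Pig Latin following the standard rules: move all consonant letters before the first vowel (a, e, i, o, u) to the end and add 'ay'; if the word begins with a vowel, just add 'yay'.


'bedini': move consonant cluster 'b' to end and add 'ay': 'edinibay'.

edinibay


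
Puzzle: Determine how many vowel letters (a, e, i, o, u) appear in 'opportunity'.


Vowels in 'opportunity': o, o, u, i = 4 vowels.

4


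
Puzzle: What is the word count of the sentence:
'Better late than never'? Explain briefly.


Split into words: Better | late | than | never = 4 words.

4


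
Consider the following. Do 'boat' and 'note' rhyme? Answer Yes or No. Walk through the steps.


Rime (stressed vowel + following sounds) of 'boat': -oat = /oʊt/
Rime of 'note': -ote = /oʊt/
/oʊt/ and /oʊt/ are the same ending sound, so the words rhyme.

Yes


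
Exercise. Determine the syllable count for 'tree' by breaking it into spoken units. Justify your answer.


Break 'tree' into syllables: tree -> tree = 1 syllable

1 syllable


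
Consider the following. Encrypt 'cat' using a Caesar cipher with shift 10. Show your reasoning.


Shift each letter by 10: c -> m, a -> k, t -> d. Result: 'mkd'.

mkd


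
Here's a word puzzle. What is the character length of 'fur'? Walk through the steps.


Spell out 'fur' and number each letter: f(1), u(2), r(3). Total: 3 letters.

3


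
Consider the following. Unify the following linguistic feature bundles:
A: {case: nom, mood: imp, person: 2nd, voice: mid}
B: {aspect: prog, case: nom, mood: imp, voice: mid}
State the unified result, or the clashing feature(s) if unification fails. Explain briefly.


Compare features:
aspect: A=_ vs B=prog -> unified: prog
case: A=nom vs B=nom -> unified: nom
mood: A=imp vs B=imp -> unified: imp
person: A=2nd vs B=_ -> unified: 2nd
voice: A=mid vs B=mid -> unified: mid
No clashes found.

Unified: {aspect: prog, case: nom, mood: imp, person: 2nd, voice: mid}


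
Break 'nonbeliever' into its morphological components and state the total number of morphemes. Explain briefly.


Step 1: Identify prefix: 'non' (meaning: not)
Step 2: Identify root: 'believe'
Step 3: Identify suffix(es): 'er'
Decomposition: non- (prefix: not) + believe (root) + -er (suffix: one who)
Total morphemes: 3

3 morphemes (non- (prefix: not) + believe (root) + -er (suffix: one who))


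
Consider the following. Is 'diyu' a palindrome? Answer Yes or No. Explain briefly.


Forward: 'diyu'
Reversed: 'uyid'
They differ.

No


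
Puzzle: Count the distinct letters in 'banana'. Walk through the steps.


Unique letters in 'banana': {a, b, n} = 3 distinct letters.

3


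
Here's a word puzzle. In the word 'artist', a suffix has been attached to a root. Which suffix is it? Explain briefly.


The word 'artist' = 'art' (root) + '-ist' (suffix). The suffix is '-ist'.

ist


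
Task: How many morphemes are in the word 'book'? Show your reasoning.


Decomposition: book (free morpheme) = 1 morpheme(s)

1 morphemes


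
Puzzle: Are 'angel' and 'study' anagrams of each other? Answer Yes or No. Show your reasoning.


Sorted letters of 'angel': 'aegln'
Sorted letters of 'study': 'dstuy'
They do not match.

No


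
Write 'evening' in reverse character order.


Reverse 'evening' character by character: 'gnineve'.

gnineve


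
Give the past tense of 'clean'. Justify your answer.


Apply rule: Add -ed. 'clean' becomes 'cleaned'.

cleaned


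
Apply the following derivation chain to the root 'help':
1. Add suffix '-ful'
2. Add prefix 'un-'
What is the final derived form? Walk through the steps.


Step 1: Add suffix '-ful' to 'help' = 'helpful'
Step 2: Add prefix 'un-' to 'helpful' = 'unhelpful'

unhelpful


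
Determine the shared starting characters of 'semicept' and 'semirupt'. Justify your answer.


Compare from the start: 4 characters match: 'semi'. Mismatch at position 5: 'c' vs 'r'.

semi


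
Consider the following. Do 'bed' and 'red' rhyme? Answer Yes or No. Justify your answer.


Rime (stressed vowel + following sounds) of 'bed': -ed = /ɛd/
Rime of 'red': -ed = /ɛd/
/ɛd/ and /ɛd/ are the same ending sound, so the words rhyme.

Yes


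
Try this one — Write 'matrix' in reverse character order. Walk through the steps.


Reverse 'matrix' character by character: 'xirtam'.

xirtam


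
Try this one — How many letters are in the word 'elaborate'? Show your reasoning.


Spell out 'elaborate' and number each letter: e(1), l(2), a(3), b(4), o(5), r(6), a(7), t(8), e(9). Total: 9 letters.

9
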